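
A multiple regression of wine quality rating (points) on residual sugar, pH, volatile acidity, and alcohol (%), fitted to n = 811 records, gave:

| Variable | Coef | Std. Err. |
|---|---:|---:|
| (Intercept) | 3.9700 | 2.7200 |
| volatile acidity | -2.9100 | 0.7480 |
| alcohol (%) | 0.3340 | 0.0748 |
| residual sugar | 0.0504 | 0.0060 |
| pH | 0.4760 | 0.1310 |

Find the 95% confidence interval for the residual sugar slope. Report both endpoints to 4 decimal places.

(0.0386, 0.0622)

Read off: b = 0.0504, SE = 0.0060 for residual sugar.
df = n − k − 1 = 811 − 4 − 1 = 806.
t* = t_{0.025, 806} = 1.962912.
Margin = t* × SE = 1.962912 × 0.0060 = 0.011777.
CI: 0.0504 ± 0.011777 → (0.0386, 0.0622).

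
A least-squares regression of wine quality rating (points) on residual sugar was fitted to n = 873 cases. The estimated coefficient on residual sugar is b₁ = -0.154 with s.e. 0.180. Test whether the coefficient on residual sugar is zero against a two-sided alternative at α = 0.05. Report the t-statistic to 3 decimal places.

t = -0.856

H₀: β₁ = 0 vs H₁: β₁ ≠ 0.
t = (b₁ − β₁⁰)/SE = -0.154 / 0.180 = -0.856.
df = n − 2 = 873 − 2 = 871.
Two-sided p ≈ 0.3925, which is ≥ 0.05, so fail to reject H₀.
The data do not give significant evidence of an association between residual sugar and wine quality rating.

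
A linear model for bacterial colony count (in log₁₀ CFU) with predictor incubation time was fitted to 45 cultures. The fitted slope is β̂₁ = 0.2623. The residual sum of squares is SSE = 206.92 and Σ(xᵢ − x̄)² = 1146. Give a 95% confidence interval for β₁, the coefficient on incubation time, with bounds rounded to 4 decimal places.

(0.1316, 0.3930)

MSE = SSE/(n − 2) = 206.92/43 = 4.81209.
SE(β̂₁) = √(MSE/Sₓₓ) = √(4.81209/1146) = 0.0648.
df = n − 2 = 43.
t* = t_{0.025, 43} = 2.016692.
Margin = t* × SE = 2.016692 × 0.0648 = 0.130682.
CI: 0.2623 ± 0.130682 → (0.1316, 0.3930).
With 95% confidence, each one-unit increase in incubation time is associated with a change of between 0.1316 and 0.3930 log₁₀ CFU in bacterial colony count.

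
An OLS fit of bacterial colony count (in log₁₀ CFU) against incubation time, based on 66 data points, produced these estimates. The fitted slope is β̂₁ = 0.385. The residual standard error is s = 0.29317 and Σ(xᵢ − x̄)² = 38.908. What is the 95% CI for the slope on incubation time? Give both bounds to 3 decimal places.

(0.291, 0.479)

SE(β̂₁) = s/√Sₓₓ = 0.29317/√38.908 = 0.0470002.
df = n − 2 = 64.
t* = t_{0.025, 64} = 1.99773.
Margin = t* × SE = 1.99773 × 0.0470002 = 0.09389.
CI: 0.385 ± 0.09389 → (0.291, 0.479).
With 95% confidence, each one-unit increase in incubation time is associated with a change of between 0.291 and 0.479 log₁₀ CFU in bacterial colony count.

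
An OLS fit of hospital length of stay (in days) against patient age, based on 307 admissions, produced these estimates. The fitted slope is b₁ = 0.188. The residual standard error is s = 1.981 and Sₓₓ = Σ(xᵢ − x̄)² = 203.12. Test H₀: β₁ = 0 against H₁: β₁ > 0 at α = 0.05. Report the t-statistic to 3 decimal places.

t = 1.353

SE(b₁) = s/√Sₓₓ = 1.981/√203.12 = 0.138998.
t = 0.188 / 0.138998 = 1.353.
df = n − 2 = 305.
One-sided p ≈ 0.0886, which is ≥ 0.05, so fail to reject H₀.
The data do not give significant evidence that the true slope on patient age is positive.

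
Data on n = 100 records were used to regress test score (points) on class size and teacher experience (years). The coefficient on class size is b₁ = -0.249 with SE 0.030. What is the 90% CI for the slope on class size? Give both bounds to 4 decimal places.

(-0.2988, -0.1992)

df = n − k − 1 = 100 − 2 − 1 = 97.
t* = t_{0.05, 97} = 1.660715.
Margin = t* × SE = 1.660715 × 0.030 = 0.049821.
CI: -0.249 ± 0.049821 → (-0.2988, -0.1992).
With 90% confidence, each one-unit increase in class size is associated with a change of between -0.2988 and -0.1992 points in test score, holding the other predictors fixed.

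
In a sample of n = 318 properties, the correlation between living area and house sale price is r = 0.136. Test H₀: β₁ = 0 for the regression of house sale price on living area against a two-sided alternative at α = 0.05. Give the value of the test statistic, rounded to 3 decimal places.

t = r·√(n − 2)/√(1 − r²) = 0.136·√316/√0.981504 = 2.440.
df = n − 2 = 316.
Two-sided p ≈ 0.0152, which is < 0.05, so reject H₀.
There is evidence of a linear association between living area and house sale price.

t = 2.440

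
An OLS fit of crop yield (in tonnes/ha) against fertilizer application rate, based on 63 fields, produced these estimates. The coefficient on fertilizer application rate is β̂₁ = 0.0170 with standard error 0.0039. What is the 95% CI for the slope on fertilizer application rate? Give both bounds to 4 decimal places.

df = n − 2 = 63 − 2 = 61.
t* = t_{0.025, 61} = 1.999624.
Margin = t* × SE = 1.999624 × 0.0039 = 0.007799.
CI: 0.0170 ± 0.007799 → (0.0092, 0.0248).
With 95% confidence, each one-unit increase in fertilizer application rate is associated with a change of between 0.0092 and 0.0248 tonnes/ha in crop yield.

(0.0092, 0.0248)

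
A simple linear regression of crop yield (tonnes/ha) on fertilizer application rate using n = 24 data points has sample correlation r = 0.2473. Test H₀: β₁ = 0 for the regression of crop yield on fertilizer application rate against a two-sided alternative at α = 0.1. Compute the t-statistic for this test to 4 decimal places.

t = 1.1971

t = r·√(n − 2)/√(1 − r²) = 0.2473·√22/√0.938843 = 1.1971.
df = n − 2 = 22.
Two-sided p ≈ 0.2440, which is ≥ 0.1, so fail to reject H₀.
The data do not give significant evidence of a linear association between fertilizer application rate and crop yield.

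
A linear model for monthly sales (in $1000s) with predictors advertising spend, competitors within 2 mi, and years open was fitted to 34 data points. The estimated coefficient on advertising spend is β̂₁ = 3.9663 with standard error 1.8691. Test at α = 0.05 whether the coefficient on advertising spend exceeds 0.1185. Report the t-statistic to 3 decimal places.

H₀: β₁ = 0.1185 vs H₁: β₁ > 0.1185.
t = (β̂₁ − β₁⁰)/SE = (3.9663 − 0.1185) / 1.8691 = 2.059.
df = n − k − 1 = 34 − 3 − 1 = 30.
One-sided p ≈ 0.0242, which is < 0.05, so reject H₀.
There is evidence that the true slope on advertising spend exceeds 0.1185 $1000s per unit, holding the other predictors fixed.

t = 2.059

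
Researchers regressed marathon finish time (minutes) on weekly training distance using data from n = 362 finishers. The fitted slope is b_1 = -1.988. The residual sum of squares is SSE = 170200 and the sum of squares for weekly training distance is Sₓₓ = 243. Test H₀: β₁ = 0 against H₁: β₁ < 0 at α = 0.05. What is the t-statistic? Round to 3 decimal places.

MSE = SSE/(n − 2) = 170200/360 = 472.778.
SE(b_1) = √(MSE/Sₓₓ) = √(472.778/243) = 1.39484.
t = -1.988 / 1.39484 = -1.425.
df = n − 2 = 360.
One-sided p ≈ 0.0775, which is ≥ 0.05, so fail to reject H₀.
The data do not give significant evidence that the true slope on weekly training distance is negative.

t = -1.425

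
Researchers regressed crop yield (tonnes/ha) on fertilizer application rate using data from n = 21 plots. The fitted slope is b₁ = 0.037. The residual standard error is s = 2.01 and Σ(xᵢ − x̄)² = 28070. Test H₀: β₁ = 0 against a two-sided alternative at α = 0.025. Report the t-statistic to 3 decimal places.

SE(b₁) = s/√Sₓₓ = 2.01/√28070 = 0.0119971.
t = 0.037 / 0.0119971 = 3.084.
df = n − 2 = 19.
Two-sided p ≈ 0.0061, which is < 0.025, so reject H₀.
There is evidence that fertilizer application rate is associated with crop yield.

t = 3.084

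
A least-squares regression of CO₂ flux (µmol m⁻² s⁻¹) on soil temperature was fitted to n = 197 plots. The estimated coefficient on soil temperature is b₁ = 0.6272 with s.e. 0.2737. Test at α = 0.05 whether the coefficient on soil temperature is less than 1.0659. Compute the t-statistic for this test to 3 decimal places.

t = -1.603

H₀: β₁ = 1.0659 vs H₁: β₁ < 1.0659.
t = (b₁ − β₁⁰)/SE = (0.6272 − 1.0659) / 0.2737 = -1.603.
df = n − 2 = 197 − 2 = 195.
One-sided p ≈ 0.0553, which is ≥ 0.05, so fail to reject H₀.
The data do not give significant evidence that the true slope on soil temperature is below 1.0659 µmol m⁻² s⁻¹ per unit.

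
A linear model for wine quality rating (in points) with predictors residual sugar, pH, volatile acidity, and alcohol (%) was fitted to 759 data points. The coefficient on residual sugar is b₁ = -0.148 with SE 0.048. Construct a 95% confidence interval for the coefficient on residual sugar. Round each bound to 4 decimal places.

df = n − k − 1 = 759 − 4 − 1 = 754.
t* = t_{0.025, 754} = 1.963115.
Margin = t* × SE = 1.963115 × 0.048 = 0.094230.
CI: -0.148 ± 0.094230 → (-0.2422, -0.0538).
With 95% confidence, each one-unit increase in residual sugar is associated with a change of between -0.2422 and -0.0538 points in wine quality rating, holding the other predictors fixed.

(-0.2422, -0.0538)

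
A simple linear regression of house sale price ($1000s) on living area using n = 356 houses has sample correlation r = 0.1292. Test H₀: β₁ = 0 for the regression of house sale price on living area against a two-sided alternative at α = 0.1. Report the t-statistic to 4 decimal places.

t = r·√(n − 2)/√(1 − r²) = 0.1292·√354/√0.983307 = 2.4514.
df = n − 2 = 354.
Two-sided p ≈ 0.0147, which is < 0.1, so reject H₀.
There is evidence of a linear association between living area and house sale price.

t = 2.4514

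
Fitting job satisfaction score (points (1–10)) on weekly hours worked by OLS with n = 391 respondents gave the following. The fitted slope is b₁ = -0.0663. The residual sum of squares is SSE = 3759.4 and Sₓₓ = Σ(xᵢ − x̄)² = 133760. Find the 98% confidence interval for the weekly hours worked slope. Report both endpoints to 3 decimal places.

(-0.086, -0.046)

MSE = SSE/(n − 2) = 3759.4/389 = 9.66427.
SE(b₁) = √(MSE/Sₓₓ) = √(9.66427/133760) = 0.00850005.
df = n − 2 = 389.
t* = t_{0.01, 389} = 2.335972.
Margin = t* × SE = 2.335972 × 0.00850005 = 0.01986.
CI: -0.0663 ± 0.01986 → (-0.086, -0.046).
With 98% confidence, each one-unit increase in weekly hours worked is associated with a change of between -0.086 and -0.046 points (1–10) in job satisfaction score.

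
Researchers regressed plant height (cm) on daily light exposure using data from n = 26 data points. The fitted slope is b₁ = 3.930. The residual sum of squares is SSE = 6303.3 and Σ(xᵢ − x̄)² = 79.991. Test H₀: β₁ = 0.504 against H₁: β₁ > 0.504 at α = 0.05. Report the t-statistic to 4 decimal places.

MSE = SSE/(n − 2) = 6303.3/24 = 262.637.
SE(b₁) = √(MSE/Sₓₓ) = √(262.637/79.991) = 1.812.
t = (3.930 − 0.504) / 1.812 = 1.8907.
df = n − 2 = 24.
One-sided p ≈ 0.0354, which is < 0.05, so reject H₀.
There is evidence that the true slope on daily light exposure exceeds 0.504 cm per unit.

t = 1.8907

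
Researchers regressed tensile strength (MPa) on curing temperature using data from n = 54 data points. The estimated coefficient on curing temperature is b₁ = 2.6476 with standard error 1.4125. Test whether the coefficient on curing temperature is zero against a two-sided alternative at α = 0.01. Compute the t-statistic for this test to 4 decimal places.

t = 1.8744

H₀: β₁ = 0 vs H₁: β₁ ≠ 0.
t = (b₁ − β₁⁰)/SE = 2.6476 / 1.4125 = 1.8744.
df = n − 2 = 54 − 2 = 52.
Two-sided p ≈ 0.0665, which is ≥ 0.01, so fail to reject H₀.
The data do not give significant evidence of an association between curing temperature and tensile strength.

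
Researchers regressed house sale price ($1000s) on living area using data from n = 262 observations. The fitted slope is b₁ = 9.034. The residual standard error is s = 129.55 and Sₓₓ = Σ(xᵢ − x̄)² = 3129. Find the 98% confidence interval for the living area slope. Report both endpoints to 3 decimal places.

(3.613, 14.455)

SE(b₁) = s/√Sₓₓ = 129.55/√3129 = 2.31598.
df = n − 2 = 260.
t* = t_{0.01, 260} = 2.340775.
Margin = t* × SE = 2.340775 × 2.31598 = 5.42119.
CI: 9.034 ± 5.42119 → (3.613, 14.455).
With 98% confidence, each one-unit increase in living area is associated with a change of between 3.613 and 14.455 $1000s in house sale price.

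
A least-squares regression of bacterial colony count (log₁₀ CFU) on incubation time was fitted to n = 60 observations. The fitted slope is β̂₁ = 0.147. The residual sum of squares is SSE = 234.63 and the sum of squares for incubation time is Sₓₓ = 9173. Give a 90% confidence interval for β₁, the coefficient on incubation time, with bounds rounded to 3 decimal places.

(0.112, 0.182)

MSE = SSE/(n − 2) = 234.63/58 = 4.04534.
SE(β̂₁) = √(MSE/Sₓₓ) = √(4.04534/9173) = 0.0210001.
df = n − 2 = 58.
t* = t_{0.05, 58} = 1.671553.
Margin = t* × SE = 1.671553 × 0.0210001 = 0.03510.
CI: 0.147 ± 0.03510 → (0.112, 0.182).
With 90% confidence, each one-unit increase in incubation time is associated with a change of between 0.112 and 0.182 log₁₀ CFU in bacterial colony count.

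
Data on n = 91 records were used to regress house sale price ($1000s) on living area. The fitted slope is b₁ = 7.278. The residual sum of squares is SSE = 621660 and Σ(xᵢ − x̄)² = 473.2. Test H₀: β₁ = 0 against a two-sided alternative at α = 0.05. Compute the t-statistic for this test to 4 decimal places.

MSE = SSE/(n − 2) = 621660/89 = 6984.94.
SE(b₁) = √(MSE/Sₓₓ) = √(6984.94/473.2) = 3.84202.
t = 7.278 / 3.84202 = 1.8943.
df = n − 2 = 89.
Two-sided p ≈ 0.0614, which is ≥ 0.05, so fail to reject H₀.
The data do not give significant evidence of an association between living area and house sale price.

t = 1.8943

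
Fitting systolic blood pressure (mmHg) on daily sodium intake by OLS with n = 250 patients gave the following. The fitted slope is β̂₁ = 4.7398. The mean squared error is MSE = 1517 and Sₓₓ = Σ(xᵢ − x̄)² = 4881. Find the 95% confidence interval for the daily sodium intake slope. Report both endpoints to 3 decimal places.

(3.642, 5.838)

SE(β̂₁) = √(MSE/Sₓₓ) = √(1517/4881) = 0.557492.
df = n − 2 = 248.
t* = t_{0.025, 248} = 1.969576.
Margin = t* × SE = 1.969576 × 0.557492 = 1.09802.
CI: 4.7398 ± 1.09802 → (3.642, 5.838).
With 95% confidence, each one-unit increase in daily sodium intake is associated with a change of between 3.642 and 5.838 mmHg in systolic blood pressure.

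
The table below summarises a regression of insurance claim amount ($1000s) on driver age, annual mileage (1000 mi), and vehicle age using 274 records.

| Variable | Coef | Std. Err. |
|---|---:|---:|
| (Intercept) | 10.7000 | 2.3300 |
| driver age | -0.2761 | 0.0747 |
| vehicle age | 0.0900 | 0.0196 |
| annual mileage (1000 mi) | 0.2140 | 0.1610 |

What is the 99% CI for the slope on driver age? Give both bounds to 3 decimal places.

(-0.470, -0.082)

Read off: b = -0.2761, SE = 0.0747 for driver age.
df = n − k − 1 = 274 − 3 − 1 = 270.
t* = t_{0.005, 270} = 2.594161.
Margin = t* × SE = 2.594161 × 0.0747 = 0.19378.
CI: -0.2761 ± 0.19378 → (-0.470, -0.082).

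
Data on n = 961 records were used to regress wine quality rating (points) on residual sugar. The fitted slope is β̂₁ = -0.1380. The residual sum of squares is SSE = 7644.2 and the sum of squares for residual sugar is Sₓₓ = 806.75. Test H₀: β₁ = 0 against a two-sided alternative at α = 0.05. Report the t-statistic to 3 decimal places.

MSE = SSE/(n − 2) = 7644.2/959 = 7.97101.
SE(β̂₁) = √(MSE/Sₓₓ) = √(7.97101/806.75) = 0.0994002.
t = -0.1380 / 0.0994002 = -1.388.
df = n − 2 = 959.
Two-sided p ≈ 0.1654, which is ≥ 0.05, so fail to reject H₀.
The data do not give significant evidence of an association between residual sugar and wine quality rating.

t = -1.388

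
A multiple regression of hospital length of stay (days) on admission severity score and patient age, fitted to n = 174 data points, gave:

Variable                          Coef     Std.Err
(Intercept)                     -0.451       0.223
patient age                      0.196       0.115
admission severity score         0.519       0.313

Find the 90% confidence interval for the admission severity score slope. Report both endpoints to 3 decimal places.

Read off: b = 0.519, SE = 0.313 for admission severity score.
df = n − k − 1 = 174 − 2 − 1 = 171.
t* = t_{0.05, 171} = 1.653813.
Margin = t* × SE = 1.653813 × 0.313 = 0.51764.
CI: 0.519 ± 0.51764 → (0.001, 1.037).

(0.001, 1.037)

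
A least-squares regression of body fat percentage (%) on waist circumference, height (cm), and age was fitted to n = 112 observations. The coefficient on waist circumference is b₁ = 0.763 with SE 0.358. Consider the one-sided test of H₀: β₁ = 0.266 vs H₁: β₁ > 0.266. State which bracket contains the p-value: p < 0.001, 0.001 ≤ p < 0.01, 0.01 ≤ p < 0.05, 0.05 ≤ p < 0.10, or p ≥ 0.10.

t = (0.763 − 0.266) / 0.358 = 1.388.
df = n − k − 1 = 112 − 3 − 1 = 108.
One-sided p = P(T_{108} > t) ≈ 0.0840.
So 0.05 ≤ p < 0.10.

0.05 ≤ p < 0.10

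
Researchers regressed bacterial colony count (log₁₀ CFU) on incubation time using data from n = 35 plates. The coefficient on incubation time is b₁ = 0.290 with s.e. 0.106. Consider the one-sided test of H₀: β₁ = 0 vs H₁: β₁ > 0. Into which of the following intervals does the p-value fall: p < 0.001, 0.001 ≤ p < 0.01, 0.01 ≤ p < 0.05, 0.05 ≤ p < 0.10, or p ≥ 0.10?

t = 0.290 / 0.106 = 2.736.
df = n − 2 = 35 − 2 = 33.
One-sided p = P(T_{33} > t) ≈ 0.0050.
So 0.001 ≤ p < 0.01.

0.001 ≤ p < 0.01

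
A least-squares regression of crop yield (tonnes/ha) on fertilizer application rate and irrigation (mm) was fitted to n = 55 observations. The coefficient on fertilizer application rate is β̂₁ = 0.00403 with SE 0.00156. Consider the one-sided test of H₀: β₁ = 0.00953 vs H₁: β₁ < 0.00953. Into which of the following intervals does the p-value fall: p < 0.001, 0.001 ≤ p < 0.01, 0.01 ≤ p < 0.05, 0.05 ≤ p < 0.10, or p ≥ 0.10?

t = (0.00403 − 0.00953) / 0.00156 = -3.526.
df = n − k − 1 = 55 − 2 − 1 = 52.
One-sided p = P(T_{52} < t) ≈ 0.0004.
So p < 0.001.

p < 0.001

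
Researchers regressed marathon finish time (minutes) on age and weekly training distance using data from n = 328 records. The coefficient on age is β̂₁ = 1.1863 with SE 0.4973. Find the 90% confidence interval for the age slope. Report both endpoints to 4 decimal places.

df = n − k − 1 = 328 − 2 − 1 = 325.
t* = t_{0.05, 325} = 1.649556.
Margin = t* × SE = 1.649556 × 0.4973 = 0.820324.
CI: 1.1863 ± 0.820324 → (0.3660, 2.0066).
With 90% confidence, each one-unit increase in age is associated with a change of between 0.3660 and 2.0066 minutes in marathon finish time, holding the other predictors fixed.

(0.3660, 2.0066)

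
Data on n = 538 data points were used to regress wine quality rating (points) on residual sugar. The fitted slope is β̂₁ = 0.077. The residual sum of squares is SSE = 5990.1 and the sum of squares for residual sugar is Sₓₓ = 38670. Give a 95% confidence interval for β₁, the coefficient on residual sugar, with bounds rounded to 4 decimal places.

MSE = SSE/(n − 2) = 5990.1/536 = 11.1756.
SE(β̂₁) = √(MSE/Sₓₓ) = √(11.1756/38670) = 0.0169999.
df = n − 2 = 536.
t* = t_{0.025, 536} = 1.9644.
Margin = t* × SE = 1.9644 × 0.0169999 = 0.033395.
CI: 0.077 ± 0.033395 → (0.0436, 0.1104).
With 95% confidence, each one-unit increase in residual sugar is associated with a change of between 0.0436 and 0.1104 points in wine quality rating.

(0.0436, 0.1104)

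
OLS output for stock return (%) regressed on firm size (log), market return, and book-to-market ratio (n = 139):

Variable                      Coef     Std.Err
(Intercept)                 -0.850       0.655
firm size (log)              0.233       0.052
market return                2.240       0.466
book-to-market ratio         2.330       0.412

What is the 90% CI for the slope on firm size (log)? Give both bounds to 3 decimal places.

(0.147, 0.319)

Read off: b = 0.233, SE = 0.052 for firm size (log).
df = n − k − 1 = 139 − 3 − 1 = 135.
t* = t_{0.05, 135} = 1.656219.
Margin = t* × SE = 1.656219 × 0.052 = 0.08612.
CI: 0.233 ± 0.08612 → (0.147, 0.319).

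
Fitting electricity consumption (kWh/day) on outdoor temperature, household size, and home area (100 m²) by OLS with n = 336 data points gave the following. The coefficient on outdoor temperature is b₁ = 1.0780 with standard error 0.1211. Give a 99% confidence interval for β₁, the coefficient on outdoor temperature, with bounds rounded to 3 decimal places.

df = n − k − 1 = 336 − 3 − 1 = 332.
t* = t_{0.005, 332} = 2.590719.
Margin = t* × SE = 2.590719 × 0.1211 = 0.31374.
CI: 1.0780 ± 0.31374 → (0.764, 1.392).
With 99% confidence, each one-unit increase in outdoor temperature is associated with a change of between 0.764 and 1.392 kWh/day in electricity consumption, holding the other predictors fixed.

(0.764, 1.392)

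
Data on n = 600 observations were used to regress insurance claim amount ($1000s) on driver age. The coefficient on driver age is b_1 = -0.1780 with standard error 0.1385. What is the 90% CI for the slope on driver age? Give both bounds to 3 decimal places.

(-0.406, 0.050)

df = n − 2 = 600 − 2 = 598.
t* = t_{0.05, 598} = 1.647406.
Margin = t* × SE = 1.647406 × 0.1385 = 0.22817.
CI: -0.1780 ± 0.22817 → (-0.406, 0.050).
With 90% confidence, each one-unit increase in driver age is associated with a change of between -0.406 and 0.050 $1000s in insurance claim amount.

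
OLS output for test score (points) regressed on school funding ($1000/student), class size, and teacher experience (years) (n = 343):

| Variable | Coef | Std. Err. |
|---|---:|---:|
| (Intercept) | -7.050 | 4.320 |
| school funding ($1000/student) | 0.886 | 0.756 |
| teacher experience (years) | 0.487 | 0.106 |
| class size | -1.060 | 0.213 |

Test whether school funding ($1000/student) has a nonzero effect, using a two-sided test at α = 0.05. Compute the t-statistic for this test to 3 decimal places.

Read off: b = 0.886, SE = 0.756 for school funding ($1000/student).
H₀: β₁ = 0 vs H₁: β₁ ≠ 0.
t = 0.886 / 0.756 = 1.172.
df = n − k − 1 = 343 − 3 − 1 = 339.
Two-sided p ≈ 0.2420, which is ≥ 0.05, so fail to reject H₀.
The data do not give significant evidence of an association between school funding ($1000/student) and test score, after adjusting for the other predictors.

t = 1.172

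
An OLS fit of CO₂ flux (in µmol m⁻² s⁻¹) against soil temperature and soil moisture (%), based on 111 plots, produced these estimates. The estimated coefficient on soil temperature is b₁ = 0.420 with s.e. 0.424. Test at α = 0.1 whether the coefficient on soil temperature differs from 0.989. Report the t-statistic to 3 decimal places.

H₀: β₁ = 0.989 vs H₁: β₁ ≠ 0.989.
t = (b₁ − β₁⁰)/SE = (0.420 − 0.989) / 0.424 = -1.342.
df = n − k − 1 = 111 − 2 − 1 = 108.
Two-sided p ≈ 0.1824, which is ≥ 0.1, so fail to reject H₀.
The data are consistent with a true slope of 0.989 µmol m⁻² s⁻¹ per unit of soil temperature, holding the other predictors fixed.

t = -1.342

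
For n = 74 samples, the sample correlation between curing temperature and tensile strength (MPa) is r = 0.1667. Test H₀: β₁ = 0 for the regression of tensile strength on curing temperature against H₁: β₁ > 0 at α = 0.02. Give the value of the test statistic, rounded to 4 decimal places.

t = 1.4346

t = r·√(n − 2)/√(1 − r²) = 0.1667·√72/√0.972211 = 1.4346.
df = n − 2 = 72.
One-sided p ≈ 0.0779, which is ≥ 0.02, so fail to reject H₀.
The data do not give significant evidence of a linear association between curing temperature and tensile strength.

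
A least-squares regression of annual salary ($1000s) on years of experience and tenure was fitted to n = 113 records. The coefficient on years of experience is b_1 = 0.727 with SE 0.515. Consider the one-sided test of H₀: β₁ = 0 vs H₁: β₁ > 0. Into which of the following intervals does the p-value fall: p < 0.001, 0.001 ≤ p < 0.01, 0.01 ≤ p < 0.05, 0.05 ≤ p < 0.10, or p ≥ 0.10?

t = 0.727 / 0.515 = 1.412.
df = n − k − 1 = 113 − 2 − 1 = 110.
One-sided p = P(T_{110} > t) ≈ 0.0804.
So 0.05 ≤ p < 0.10.

0.05 ≤ p < 0.10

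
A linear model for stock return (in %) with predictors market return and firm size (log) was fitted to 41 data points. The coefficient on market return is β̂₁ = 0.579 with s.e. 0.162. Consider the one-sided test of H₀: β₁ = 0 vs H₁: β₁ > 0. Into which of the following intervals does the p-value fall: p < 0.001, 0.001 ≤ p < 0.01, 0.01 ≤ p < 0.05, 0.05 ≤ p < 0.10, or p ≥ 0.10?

t = 0.579 / 0.162 = 3.574.
df = n − k − 1 = 41 − 2 − 1 = 38.
One-sided p = P(T_{38} > t) ≈ 0.0005.
So p < 0.001.

p < 0.001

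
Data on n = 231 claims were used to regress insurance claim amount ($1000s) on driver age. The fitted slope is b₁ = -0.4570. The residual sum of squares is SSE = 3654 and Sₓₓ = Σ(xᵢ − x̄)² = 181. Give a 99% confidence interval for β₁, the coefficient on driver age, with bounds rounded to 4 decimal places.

MSE = SSE/(n − 2) = 3654/229 = 15.9563.
SE(b₁) = √(MSE/Sₓₓ) = √(15.9563/181) = 0.296912.
df = n − 2 = 229.
t* = t_{0.005, 229} = 2.597468.
Margin = t* × SE = 2.597468 × 0.296912 = 0.771219.
CI: -0.4570 ± 0.771219 → (-1.2282, 0.3142).
With 99% confidence, each one-unit increase in driver age is associated with a change of between -1.2282 and 0.3142 $1000s in insurance claim amount.

(-1.2282, 0.3142)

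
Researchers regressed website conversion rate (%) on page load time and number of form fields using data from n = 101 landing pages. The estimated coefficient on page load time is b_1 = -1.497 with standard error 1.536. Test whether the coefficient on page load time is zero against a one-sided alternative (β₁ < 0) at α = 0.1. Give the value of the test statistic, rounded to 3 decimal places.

t = -0.975

H₀: β₁ = 0 vs H₁: β₁ < 0.
t = (b_1 − β₁⁰)/SE = -1.497 / 1.536 = -0.975.
df = n − k − 1 = 101 − 2 − 1 = 98.
One-sided p ≈ 0.1661, which is ≥ 0.1, so fail to reject H₀.
The data do not give significant evidence that the true slope on page load time is negative, holding the other predictors fixed.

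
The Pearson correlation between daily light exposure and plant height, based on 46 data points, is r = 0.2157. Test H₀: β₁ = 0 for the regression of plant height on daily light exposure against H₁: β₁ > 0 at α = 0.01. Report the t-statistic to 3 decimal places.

t = r·√(n − 2)/√(1 − r²) = 0.2157·√44/√0.953474 = 1.465.
df = n − 2 = 44.
One-sided p ≈ 0.0750, which is ≥ 0.01, so fail to reject H₀.
The data do not give significant evidence of a linear association between daily light exposure and plant height.

t = 1.465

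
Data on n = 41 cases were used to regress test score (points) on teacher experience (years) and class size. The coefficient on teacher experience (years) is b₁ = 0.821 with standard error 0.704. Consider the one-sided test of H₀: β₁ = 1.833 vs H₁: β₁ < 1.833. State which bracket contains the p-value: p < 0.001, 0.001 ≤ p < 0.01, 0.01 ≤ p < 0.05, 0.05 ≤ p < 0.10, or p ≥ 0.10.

0.05 ≤ p < 0.10

t = (0.821 − 1.833) / 0.704 = -1.438.
df = n − k − 1 = 41 − 2 − 1 = 38.
One-sided p = P(T_{38} < t) ≈ 0.0794.
So 0.05 ≤ p < 0.10.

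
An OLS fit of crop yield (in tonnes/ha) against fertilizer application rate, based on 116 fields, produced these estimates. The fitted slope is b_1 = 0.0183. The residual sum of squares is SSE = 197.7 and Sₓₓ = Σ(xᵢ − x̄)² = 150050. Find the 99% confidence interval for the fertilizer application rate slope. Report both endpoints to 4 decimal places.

MSE = SSE/(n − 2) = 197.7/114 = 1.73421.
SE(b_1) = √(MSE/Sₓₓ) = √(1.73421/150050) = 0.00339964.
df = n − 2 = 114.
t* = t_{0.005, 114} = 2.619645.
Margin = t* × SE = 2.619645 × 0.00339964 = 0.008906.
CI: 0.0183 ± 0.008906 → (0.0094, 0.0272).
With 99% confidence, each one-unit increase in fertilizer application rate is associated with a change of between 0.0094 and 0.0272 tonnes/ha in crop yield.

(0.0094, 0.0272)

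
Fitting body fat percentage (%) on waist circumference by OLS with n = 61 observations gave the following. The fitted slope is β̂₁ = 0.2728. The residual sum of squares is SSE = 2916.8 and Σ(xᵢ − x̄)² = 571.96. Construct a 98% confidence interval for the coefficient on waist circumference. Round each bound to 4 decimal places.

(-0.4302, 0.9758)

MSE = SSE/(n − 2) = 2916.8/59 = 49.4373.
SE(β̂₁) = √(MSE/Sₓₓ) = √(49.4373/571.96) = 0.293998.
df = n − 2 = 59.
t* = t_{0.01, 59} = 2.391229.
Margin = t* × SE = 2.391229 × 0.293998 = 0.703017.
CI: 0.2728 ± 0.703017 → (-0.4302, 0.9758).
With 98% confidence, each one-unit increase in waist circumference is associated with a change of between -0.4302 and 0.9758 % in body fat percentage.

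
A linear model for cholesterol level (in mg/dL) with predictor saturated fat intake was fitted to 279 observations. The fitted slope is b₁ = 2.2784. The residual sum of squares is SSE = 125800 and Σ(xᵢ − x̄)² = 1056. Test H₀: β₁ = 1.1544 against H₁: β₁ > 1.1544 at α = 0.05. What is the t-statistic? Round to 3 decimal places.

MSE = SSE/(n − 2) = 125800/277 = 454.152.
SE(b₁) = √(MSE/Sₓₓ) = √(454.152/1056) = 0.655796.
t = (2.2784 − 1.1544) / 0.655796 = 1.714.
df = n − 2 = 277.
One-sided p ≈ 0.0438, which is < 0.05, so reject H₀.
There is evidence that the true slope on saturated fat intake exceeds 1.1544 mg/dL per unit.

t = 1.714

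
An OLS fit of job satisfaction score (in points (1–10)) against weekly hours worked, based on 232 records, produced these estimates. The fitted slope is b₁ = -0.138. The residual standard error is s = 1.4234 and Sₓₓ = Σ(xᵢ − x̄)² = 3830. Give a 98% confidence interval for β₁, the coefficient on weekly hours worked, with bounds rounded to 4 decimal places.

SE(b₁) = s/√Sₓₓ = 1.4234/√3830 = 0.023.
df = n − 2 = 230.
t* = t_{0.01, 230} = 2.34267.
Margin = t* × SE = 2.34267 × 0.023 = 0.053881.
CI: -0.138 ± 0.053881 → (-0.1919, -0.0841).
With 98% confidence, each one-unit increase in weekly hours worked is associated with a change of between -0.1919 and -0.0841 points (1–10) in job satisfaction score.

(-0.1919, -0.0841)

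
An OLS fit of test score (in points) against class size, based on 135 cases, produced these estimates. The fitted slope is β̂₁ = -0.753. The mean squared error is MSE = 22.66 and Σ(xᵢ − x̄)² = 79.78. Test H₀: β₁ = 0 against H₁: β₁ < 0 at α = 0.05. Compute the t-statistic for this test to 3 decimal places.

SE(β̂₁) = √(MSE/Sₓₓ) = √(22.66/79.78) = 0.532946.
t = -0.753 / 0.532946 = -1.413.
df = n − 2 = 133.
One-sided p ≈ 0.0800, which is ≥ 0.05, so fail to reject H₀.
The data do not give significant evidence that the true slope on class size is negative.

t = -1.413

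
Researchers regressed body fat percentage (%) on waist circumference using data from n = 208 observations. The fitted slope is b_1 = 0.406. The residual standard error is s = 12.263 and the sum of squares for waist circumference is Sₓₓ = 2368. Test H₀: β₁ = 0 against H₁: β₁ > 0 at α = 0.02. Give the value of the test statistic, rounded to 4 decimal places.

t = 1.6111

SE(b_1) = s/√Sₓₓ = 12.263/√2368 = 0.252003.
t = 0.406 / 0.252003 = 1.6111.
df = n − 2 = 206.
One-sided p ≈ 0.0543, which is ≥ 0.02, so fail to reject H₀.
The data do not give significant evidence that the true slope on waist circumference is positive.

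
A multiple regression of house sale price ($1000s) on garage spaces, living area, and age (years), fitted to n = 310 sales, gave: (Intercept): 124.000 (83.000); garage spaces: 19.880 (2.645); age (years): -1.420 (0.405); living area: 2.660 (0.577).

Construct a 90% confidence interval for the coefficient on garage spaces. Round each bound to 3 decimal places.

Read off: b = 19.880, SE = 2.645 for garage spaces.
df = n − k − 1 = 310 − 3 − 1 = 306.
t* = t_{0.05, 306} = 1.649848.
Margin = t* × SE = 1.649848 × 2.645 = 4.36385.
CI: 19.880 ± 4.36385 → (15.516, 24.244).

(15.516, 24.244)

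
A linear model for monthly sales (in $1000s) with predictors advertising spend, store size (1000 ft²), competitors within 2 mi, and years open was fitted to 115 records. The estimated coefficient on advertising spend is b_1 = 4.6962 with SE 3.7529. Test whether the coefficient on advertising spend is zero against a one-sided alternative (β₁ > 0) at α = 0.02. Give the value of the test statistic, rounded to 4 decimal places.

H₀: β₁ = 0 vs H₁: β₁ > 0.
t = (b_1 − β₁⁰)/SE = 4.6962 / 3.7529 = 1.2514.
df = n − k − 1 = 115 − 4 − 1 = 110.
One-sided p ≈ 0.1067, which is ≥ 0.02, so fail to reject H₀.
The data do not give significant evidence that the true slope on advertising spend is positive, holding the other predictors fixed.

t = 1.2514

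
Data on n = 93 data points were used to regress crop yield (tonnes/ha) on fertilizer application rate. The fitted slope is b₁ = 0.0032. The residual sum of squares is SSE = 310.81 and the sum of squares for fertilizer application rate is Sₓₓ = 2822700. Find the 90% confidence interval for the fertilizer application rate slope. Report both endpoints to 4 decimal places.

MSE = SSE/(n − 2) = 310.81/91 = 3.41549.
SE(b₁) = √(MSE/Sₓₓ) = √(3.41549/2822700) = 0.0011.
df = n − 2 = 91.
t* = t_{0.05, 91} = 1.661771.
Margin = t* × SE = 1.661771 × 0.0011 = 0.001828.
CI: 0.0032 ± 0.001828 → (0.0014, 0.0050).
With 90% confidence, each one-unit increase in fertilizer application rate is associated with a change of between 0.0014 and 0.0050 tonnes/ha in crop yield.

(0.0014, 0.0050)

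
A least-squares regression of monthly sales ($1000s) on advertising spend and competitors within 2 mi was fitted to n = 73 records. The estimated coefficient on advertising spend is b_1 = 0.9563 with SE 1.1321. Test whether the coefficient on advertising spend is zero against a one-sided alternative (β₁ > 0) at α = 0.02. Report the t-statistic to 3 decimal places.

H₀: β₁ = 0 vs H₁: β₁ > 0.
t = (b_1 − β₁⁰)/SE = 0.9563 / 1.1321 = 0.845.
df = n − k − 1 = 73 − 2 − 1 = 70.
One-sided p ≈ 0.2006, which is ≥ 0.02, so fail to reject H₀.
The data do not give significant evidence that the true slope on advertising spend is positive, holding the other predictors fixed.

t = 0.845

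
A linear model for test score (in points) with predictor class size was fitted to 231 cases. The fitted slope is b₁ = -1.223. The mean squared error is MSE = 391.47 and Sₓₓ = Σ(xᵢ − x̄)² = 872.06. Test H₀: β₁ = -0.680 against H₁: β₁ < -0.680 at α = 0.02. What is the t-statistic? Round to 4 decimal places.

SE(b₁) = √(MSE/Sₓₓ) = √(391.47/872.06) = 0.670002.
t = (-1.223 − (-0.680)) / 0.670002 = -0.8104.
df = n − 2 = 229.
One-sided p ≈ 0.2093, which is ≥ 0.02, so fail to reject H₀.
The data do not give significant evidence that the true slope on class size is below -0.680 points per unit.

t = -0.8104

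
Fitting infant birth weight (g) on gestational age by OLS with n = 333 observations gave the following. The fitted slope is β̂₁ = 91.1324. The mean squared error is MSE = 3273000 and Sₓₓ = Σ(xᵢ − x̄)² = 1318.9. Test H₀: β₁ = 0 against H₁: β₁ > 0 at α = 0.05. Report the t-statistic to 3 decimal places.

t = 1.829

SE(β̂₁) = √(MSE/Sₓₓ) = √(3.273e+06/1318.9) = 49.8158.
t = 91.1324 / 49.8158 = 1.829.
df = n − 2 = 331.
One-sided p ≈ 0.0341, which is < 0.05, so reject H₀.
There is evidence that the true slope on gestational age is positive.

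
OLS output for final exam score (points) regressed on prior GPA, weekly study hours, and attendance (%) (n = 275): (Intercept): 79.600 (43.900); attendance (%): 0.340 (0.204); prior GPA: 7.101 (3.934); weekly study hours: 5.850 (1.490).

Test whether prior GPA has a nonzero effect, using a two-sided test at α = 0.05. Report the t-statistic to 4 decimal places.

Read off: b = 7.101, SE = 3.934 for prior GPA.
H₀: β₁ = 0 vs H₁: β₁ ≠ 0.
t = 7.101 / 3.934 = 1.8050.
df = n − k − 1 = 275 − 3 − 1 = 271.
Two-sided p ≈ 0.0722, which is ≥ 0.05, so fail to reject H₀.
The data do not give significant evidence of an association between prior GPA and final exam score, after adjusting for the other predictors.

t = 1.8050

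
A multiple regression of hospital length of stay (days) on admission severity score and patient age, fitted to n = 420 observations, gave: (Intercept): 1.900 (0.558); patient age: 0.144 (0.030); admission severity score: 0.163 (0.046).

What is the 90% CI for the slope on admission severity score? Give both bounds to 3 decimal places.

(0.087, 0.239)

Read off: b = 0.163, SE = 0.046 for admission severity score.
df = n − k − 1 = 420 − 2 − 1 = 417.
t* = t_{0.05, 417} = 1.648516.
Margin = t* × SE = 1.648516 × 0.046 = 0.07583.
CI: 0.163 ± 0.07583 → (0.087, 0.239).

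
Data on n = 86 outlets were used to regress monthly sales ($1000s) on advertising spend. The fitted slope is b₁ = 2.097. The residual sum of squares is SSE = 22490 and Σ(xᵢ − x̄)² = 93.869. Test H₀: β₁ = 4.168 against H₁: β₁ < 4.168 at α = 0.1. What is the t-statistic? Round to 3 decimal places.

MSE = SSE/(n − 2) = 22490/84 = 267.738.
SE(b₁) = √(MSE/Sₓₓ) = √(267.738/93.869) = 1.68886.
t = (2.097 − 4.168) / 1.68886 = -1.226.
df = n − 2 = 84.
One-sided p ≈ 0.1118, which is ≥ 0.1, so fail to reject H₀.
The data do not give significant evidence that the true slope on advertising spend is below 4.168 $1000s per unit.

t = -1.226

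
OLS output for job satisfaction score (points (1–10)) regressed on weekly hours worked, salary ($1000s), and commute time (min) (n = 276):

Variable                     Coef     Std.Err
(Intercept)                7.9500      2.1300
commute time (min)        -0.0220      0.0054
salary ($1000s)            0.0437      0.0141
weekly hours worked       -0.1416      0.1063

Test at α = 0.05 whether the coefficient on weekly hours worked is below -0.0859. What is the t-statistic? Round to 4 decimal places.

Read off: b = -0.1416, SE = 0.1063 for weekly hours worked.
H₀: β₁ = -0.0859 vs H₁: β₁ < -0.0859.
t = (-0.1416 − (-0.0859)) / 0.1063 = -0.5240.
df = n − k − 1 = 276 − 3 − 1 = 272.
One-sided p ≈ 0.3004, which is ≥ 0.05, so fail to reject H₀.
The data do not give significant evidence that the true slope on weekly hours worked is below -0.0859 points (1–10) per unit, holding the other predictors fixed.

t = -0.5240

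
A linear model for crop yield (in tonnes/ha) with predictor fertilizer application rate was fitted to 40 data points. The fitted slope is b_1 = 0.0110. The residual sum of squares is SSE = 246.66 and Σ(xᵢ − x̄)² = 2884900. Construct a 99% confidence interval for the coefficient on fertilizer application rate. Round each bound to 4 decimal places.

(0.0069, 0.0151)

MSE = SSE/(n − 2) = 246.66/38 = 6.49105.
SE(b_1) = √(MSE/Sₓₓ) = √(6.49105/2884900) = 0.0015.
df = n − 2 = 38.
t* = t_{0.005, 38} = 2.711558.
Margin = t* × SE = 2.711558 × 0.0015 = 0.004067.
CI: 0.0110 ± 0.004067 → (0.0069, 0.0151).
With 99% confidence, each one-unit increase in fertilizer application rate is associated with a change of between 0.0069 and 0.0151 tonnes/ha in crop yield.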